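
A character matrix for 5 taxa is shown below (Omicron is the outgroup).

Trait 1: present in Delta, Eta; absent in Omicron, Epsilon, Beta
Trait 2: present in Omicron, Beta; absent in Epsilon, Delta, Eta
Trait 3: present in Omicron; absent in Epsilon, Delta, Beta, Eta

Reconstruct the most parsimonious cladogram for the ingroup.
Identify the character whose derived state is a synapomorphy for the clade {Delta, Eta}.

Trait 1

Character polarity is set by the outgroup: the derived state is whichever differs from the outgroup's state, so for Trait 2, Trait 3 the derived state is 'absent', and for the remaining characters it is 'present'.
Only Delta and Eta show the derived state 'present' for Trait 1, supporting them as a clade.
Trait 2: derived state 'absent' in Delta, Epsilon, and Eta only — synapomorphy for {Delta, Epsilon, Eta}.
All ingroup taxa share the derived state 'absent' for Trait 3; it defines the ingroup but does not resolve relationships within it.
Most parsimonious ingroup topology: ((Epsilon,(Delta,Eta)),Beta).
The clade {Delta, Eta} is supported by Trait 1: its derived state 'present' occurs in exactly those taxa and in no other taxon (including the outgroup).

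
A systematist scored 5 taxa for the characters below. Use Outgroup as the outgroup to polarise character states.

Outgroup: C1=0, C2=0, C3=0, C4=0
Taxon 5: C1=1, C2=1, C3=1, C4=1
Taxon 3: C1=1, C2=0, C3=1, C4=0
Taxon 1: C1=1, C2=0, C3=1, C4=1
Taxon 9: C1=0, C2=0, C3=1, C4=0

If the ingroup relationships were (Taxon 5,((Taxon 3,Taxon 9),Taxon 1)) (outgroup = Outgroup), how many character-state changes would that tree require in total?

6

Map each character onto (Taxon 5,((Taxon 3,Taxon 9),Taxon 1)) (rooted by Outgroup) and count the minimum state changes it requires (Fitch parsimony):
C1: 2; C2: 1; C3: 1; C4: 2.
Total tree length = 6.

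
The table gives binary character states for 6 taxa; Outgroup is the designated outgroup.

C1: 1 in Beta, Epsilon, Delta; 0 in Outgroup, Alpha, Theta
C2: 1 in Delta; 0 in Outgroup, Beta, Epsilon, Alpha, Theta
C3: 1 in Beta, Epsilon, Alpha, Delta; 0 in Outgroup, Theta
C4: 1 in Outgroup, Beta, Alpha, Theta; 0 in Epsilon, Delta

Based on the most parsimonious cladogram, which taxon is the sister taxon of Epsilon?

Delta

Character polarity is set by the outgroup: the derived state is whichever differs from the outgroup's state, so for C4 the derived state is '0', and for the remaining characters it is '1'.
Only Beta, Delta, and Epsilon show the derived state '1' for C1, supporting them as a clade.
C2 (derived state '1') is unique to Delta (autapomorphy; uninformative for grouping).
Only Alpha, Beta, Delta, and Epsilon show the derived state '1' for C3, supporting them as a clade.
C4: derived state '0' in Delta and Epsilon only — synapomorphy for {Delta, Epsilon}.
Most parsimonious ingroup topology: (((Beta,(Epsilon,Delta)),Alpha),Theta).
Epsilon and Delta form a cherry on this tree, so they are sister taxa.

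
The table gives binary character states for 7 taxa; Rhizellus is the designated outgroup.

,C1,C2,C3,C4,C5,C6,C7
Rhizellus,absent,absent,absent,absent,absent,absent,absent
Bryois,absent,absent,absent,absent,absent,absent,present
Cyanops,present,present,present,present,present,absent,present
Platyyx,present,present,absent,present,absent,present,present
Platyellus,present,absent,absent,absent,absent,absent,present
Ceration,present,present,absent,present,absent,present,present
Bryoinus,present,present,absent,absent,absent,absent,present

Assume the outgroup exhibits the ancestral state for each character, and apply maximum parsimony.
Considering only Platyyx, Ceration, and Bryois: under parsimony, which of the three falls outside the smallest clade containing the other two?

Bryois

The outgroup has state 'absent' for every character, so 'present' is the derived state throughout.
Only Bryoinus, Ceration, Cyanops, Platyellus, and Platyyx show the derived state 'present' for C1, supporting them as a clade.
Only Bryoinus, Ceration, Cyanops, and Platyyx show the derived state 'present' for C2, supporting them as a clade.
C3: derived state 'present' in Cyanops only — an autapomorphy, so it tells us nothing about relationships among taxa.
C4: derived state 'present' in Ceration, Cyanops, and Platyyx only — synapomorphy for {Ceration, Cyanops, Platyyx}.
C5: derived state 'present' in Cyanops only — an autapomorphy, so it tells us nothing about relationships among taxa.
C6: derived state 'present' in Ceration and Platyyx only — synapomorphy for {Ceration, Platyyx}.
C7 (derived state 'present') is shared by all ingroup taxa — unites the whole ingroup.
Most parsimonious ingroup topology: (Bryois,(((Cyanops,(Platyyx,Ceration)),Bryoinus),Platyellus)).
Ceration and Platyyx share a more recent common ancestor with each other than either does with Bryois, so Bryois is the least closely related of the three.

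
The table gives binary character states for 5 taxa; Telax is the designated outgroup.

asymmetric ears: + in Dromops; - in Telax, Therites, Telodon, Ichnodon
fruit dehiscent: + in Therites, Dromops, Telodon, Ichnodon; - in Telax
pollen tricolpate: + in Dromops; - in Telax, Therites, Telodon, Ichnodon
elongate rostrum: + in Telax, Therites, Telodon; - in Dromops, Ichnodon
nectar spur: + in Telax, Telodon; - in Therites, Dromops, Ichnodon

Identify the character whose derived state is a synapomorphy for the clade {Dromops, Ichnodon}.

Character polarity is set by the outgroup: the derived state is whichever differs from the outgroup's state, so for elongate rostrum, nectar spur the derived state is '-', and for the remaining characters it is '+'.
asymmetric ears (derived state '+') is unique to Dromops (autapomorphy; uninformative for grouping).
All ingroup taxa share the derived state '+' for fruit dehiscent; it defines the ingroup but does not resolve relationships within it.
pollen tricolpate (derived state '+') is unique to Dromops (autapomorphy; uninformative for grouping).
Only Dromops and Ichnodon show the derived state '-' for elongate rostrum, supporting them as a clade.
Only Dromops, Ichnodon, and Therites show the derived state '-' for nectar spur, supporting them as a clade.
Most parsimonious ingroup topology: ((Therites,(Dromops,Ichnodon)),Telodon).
The clade {Dromops, Ichnodon} is supported by elongate rostrum: its derived state '-' occurs in exactly those taxa and in no other taxon (including the outgroup).

elongate rostrum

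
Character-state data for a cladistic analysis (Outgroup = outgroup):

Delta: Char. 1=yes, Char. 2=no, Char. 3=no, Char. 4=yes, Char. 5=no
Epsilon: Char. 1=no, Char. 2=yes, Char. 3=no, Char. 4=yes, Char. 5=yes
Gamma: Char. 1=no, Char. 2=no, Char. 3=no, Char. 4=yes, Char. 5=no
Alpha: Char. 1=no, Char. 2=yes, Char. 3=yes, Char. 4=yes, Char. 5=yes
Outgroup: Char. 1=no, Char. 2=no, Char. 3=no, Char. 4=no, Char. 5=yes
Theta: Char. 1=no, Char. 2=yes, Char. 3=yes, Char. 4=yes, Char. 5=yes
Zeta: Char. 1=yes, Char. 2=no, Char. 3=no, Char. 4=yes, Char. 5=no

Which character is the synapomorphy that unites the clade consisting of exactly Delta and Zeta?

Char. 1

Character polarity is set by the outgroup: the derived state is whichever differs from the outgroup's state, so for Char. 5 the derived state is 'no', and for the remaining characters it is 'yes'.
Only Delta and Zeta show the derived state 'yes' for Char. 1, supporting them as a clade.
Only Alpha, Epsilon, and Theta show the derived state 'yes' for Char. 2, supporting them as a clade.
Char. 3 (derived state 'yes') is shared by Alpha and Theta — a synapomorphy uniting that clade.
Char. 4 (derived state 'yes') is shared by all ingroup taxa — unites the whole ingroup.
Only Delta, Gamma, and Zeta show the derived state 'no' for Char. 5, supporting them as a clade.
Most parsimonious ingroup topology: (((Theta,Alpha),Epsilon),((Zeta,Delta),Gamma)).
The clade {Delta, Zeta} is supported by Char. 1: its derived state 'yes' occurs in exactly those taxa and in no other taxon (including the outgroup).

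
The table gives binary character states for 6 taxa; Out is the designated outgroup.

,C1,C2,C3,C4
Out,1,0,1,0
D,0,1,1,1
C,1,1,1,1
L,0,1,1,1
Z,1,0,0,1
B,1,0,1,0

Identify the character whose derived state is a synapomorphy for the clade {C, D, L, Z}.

C4

Character polarity is set by the outgroup: the derived state is whichever differs from the outgroup's state, so for C1, C3 the derived state is '0', and for the remaining characters it is '1'.
Only D and L show the derived state '0' for C1, supporting them as a clade.
Only C, D, and L show the derived state '1' for C2, supporting them as a clade.
C3 (derived state '0') is unique to Z (autapomorphy; uninformative for grouping).
C4 (derived state '1') is shared by C, D, L, and Z — a synapomorphy uniting that clade.
Most parsimonious ingroup topology: ((((D,L),C),Z),B).
The clade {C, D, L, Z} is supported by C4: its derived state '1' occurs in exactly those taxa and in no other taxon (including the outgroup).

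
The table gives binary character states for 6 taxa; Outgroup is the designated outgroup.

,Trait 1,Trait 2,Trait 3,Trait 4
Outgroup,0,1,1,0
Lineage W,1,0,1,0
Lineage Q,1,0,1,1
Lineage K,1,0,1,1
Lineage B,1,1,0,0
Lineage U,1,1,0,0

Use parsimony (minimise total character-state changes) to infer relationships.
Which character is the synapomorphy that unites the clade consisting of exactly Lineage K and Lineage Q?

Trait 4

Character polarity is set by the outgroup: the derived state is whichever differs from the outgroup's state, so for Trait 2, Trait 3 the derived state is '0', and for the remaining characters it is '1'.
Trait 1 (derived state '1') is shared by all ingroup taxa — unites the whole ingroup.
Trait 2: derived state '0' in Lineage K, Lineage Q, and Lineage W only — synapomorphy for {Lineage K, Lineage Q, Lineage W}.
Trait 3 (derived state '0') is shared by Lineage B and Lineage U — a synapomorphy uniting that clade.
Trait 4: derived state '1' in Lineage K and Lineage Q only — synapomorphy for {Lineage K, Lineage Q}.
Most parsimonious ingroup topology: ((Lineage W,(Lineage Q,Lineage K)),(Lineage B,Lineage U)).
The clade {Lineage K, Lineage Q} is supported by Trait 4: its derived state '1' occurs in exactly those taxa and in no other taxon (including the outgroup).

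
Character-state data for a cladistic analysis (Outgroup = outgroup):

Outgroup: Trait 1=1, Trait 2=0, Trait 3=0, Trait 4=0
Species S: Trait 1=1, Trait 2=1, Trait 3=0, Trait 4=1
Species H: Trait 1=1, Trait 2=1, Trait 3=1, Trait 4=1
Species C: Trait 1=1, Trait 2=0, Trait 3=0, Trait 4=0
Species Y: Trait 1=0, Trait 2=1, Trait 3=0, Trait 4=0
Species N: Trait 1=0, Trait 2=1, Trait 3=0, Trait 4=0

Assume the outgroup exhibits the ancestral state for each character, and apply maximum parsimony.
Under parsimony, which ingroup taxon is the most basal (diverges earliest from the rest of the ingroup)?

Species C

Character polarity is set by the outgroup: the derived state is whichever differs from the outgroup's state, so for Trait 1 the derived state is '0', and for the remaining characters it is '1'.
Trait 1 (derived state '0') is shared by Species N and Species Y — a synapomorphy uniting that clade.
Trait 2 (derived state '1') is shared by Species H, Species N, Species S, and Species Y — a synapomorphy uniting that clade.
Trait 3: derived state '1' in Species H only — an autapomorphy, so it tells us nothing about relationships among taxa.
Only Species H and Species S show the derived state '1' for Trait 4, supporting them as a clade.
Most parsimonious ingroup topology: (((Species S,Species H),(Species Y,Species N)),Species C).
Species C is sister to the clade containing all other ingroup taxa, so it is the earliest-diverging (most basal) ingroup lineage.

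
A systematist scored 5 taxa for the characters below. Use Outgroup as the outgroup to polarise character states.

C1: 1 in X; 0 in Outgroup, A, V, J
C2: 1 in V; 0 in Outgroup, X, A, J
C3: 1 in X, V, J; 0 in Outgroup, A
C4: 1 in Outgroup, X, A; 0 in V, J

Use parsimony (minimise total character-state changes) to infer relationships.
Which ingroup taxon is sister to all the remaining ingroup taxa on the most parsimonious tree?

A

Character polarity is set by the outgroup: the derived state is whichever differs from the outgroup's state, so for C4 the derived state is '0', and for the remaining characters it is '1'.
C1 (derived state '1') is unique to X (autapomorphy; uninformative for grouping).
C2: derived state '1' in V only — an autapomorphy, so it tells us nothing about relationships among taxa.
C3 (derived state '1') is shared by J, V, and X — a synapomorphy uniting that clade.
C4 (derived state '0') is shared by J and V — a synapomorphy uniting that clade.
Most parsimonious ingroup topology: ((X,(V,J)),A).
A is sister to the clade containing all other ingroup taxa, so it is the earliest-diverging (most basal) ingroup lineage.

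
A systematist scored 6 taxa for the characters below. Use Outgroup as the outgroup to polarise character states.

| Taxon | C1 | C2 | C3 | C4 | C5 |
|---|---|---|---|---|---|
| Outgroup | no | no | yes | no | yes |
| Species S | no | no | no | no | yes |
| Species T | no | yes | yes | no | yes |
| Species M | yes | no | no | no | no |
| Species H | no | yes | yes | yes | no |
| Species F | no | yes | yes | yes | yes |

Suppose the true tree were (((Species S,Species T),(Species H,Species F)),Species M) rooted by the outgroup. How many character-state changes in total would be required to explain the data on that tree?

Map each character onto (((Species S,Species T),(Species H,Species F)),Species M) (rooted by Outgroup) and count the minimum state changes it requires (Fitch parsimony):
C1: 1; C2: 2; C3: 2; C4: 1; C5: 2.
Total tree length = 8.

8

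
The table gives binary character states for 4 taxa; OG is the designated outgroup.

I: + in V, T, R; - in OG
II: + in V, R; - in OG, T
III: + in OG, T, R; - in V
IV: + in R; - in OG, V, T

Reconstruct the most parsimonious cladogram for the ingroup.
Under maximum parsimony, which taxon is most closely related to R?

V

Character polarity is set by the outgroup: the derived state is whichever differs from the outgroup's state, so for III the derived state is '-', and for the remaining characters it is '+'.
All ingroup taxa share the derived state '+' for I; it defines the ingroup but does not resolve relationships within it.
II (derived state '+') is shared by R and V — a synapomorphy uniting that clade.
III (derived state '-') is unique to V (autapomorphy; uninformative for grouping).
IV (derived state '+') is unique to R (autapomorphy; uninformative for grouping).
Most parsimonious ingroup topology: ((V,R),T).
R and V form a cherry on this tree, so they are sister taxa.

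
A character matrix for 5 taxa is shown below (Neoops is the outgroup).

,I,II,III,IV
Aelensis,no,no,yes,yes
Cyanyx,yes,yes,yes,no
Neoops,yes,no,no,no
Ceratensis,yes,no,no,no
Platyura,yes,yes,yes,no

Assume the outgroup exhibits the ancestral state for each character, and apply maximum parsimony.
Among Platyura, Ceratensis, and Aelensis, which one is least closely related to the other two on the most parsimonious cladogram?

Ceratensis

Character polarity is set by the outgroup: the derived state is whichever differs from the outgroup's state, so for I the derived state is 'no', and for the remaining characters it is 'yes'.
I (derived state 'no') is unique to Aelensis (autapomorphy; uninformative for grouping).
II: derived state 'yes' in Cyanyx and Platyura only — synapomorphy for {Cyanyx, Platyura}.
III (derived state 'yes') is shared by Aelensis, Cyanyx, and Platyura — a synapomorphy uniting that clade.
IV (derived state 'yes') is unique to Aelensis (autapomorphy; uninformative for grouping).
Most parsimonious ingroup topology: ((Aelensis,(Platyura,Cyanyx)),Ceratensis).
Aelensis and Platyura share a more recent common ancestor with each other than either does with Ceratensis, so Ceratensis is the least closely related of the three.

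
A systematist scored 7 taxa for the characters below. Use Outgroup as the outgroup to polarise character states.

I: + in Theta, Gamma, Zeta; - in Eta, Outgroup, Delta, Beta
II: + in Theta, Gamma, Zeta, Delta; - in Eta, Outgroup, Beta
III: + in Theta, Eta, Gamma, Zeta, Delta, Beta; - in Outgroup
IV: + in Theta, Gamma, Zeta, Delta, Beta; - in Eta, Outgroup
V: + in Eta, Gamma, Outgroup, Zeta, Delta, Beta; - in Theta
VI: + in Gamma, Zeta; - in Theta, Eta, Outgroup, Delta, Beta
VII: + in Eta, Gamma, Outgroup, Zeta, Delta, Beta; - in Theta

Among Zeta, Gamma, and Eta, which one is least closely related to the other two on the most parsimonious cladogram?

Character polarity is set by the outgroup: the derived state is whichever differs from the outgroup's state, so for V, VII the derived state is '-', and for the remaining characters it is '+'.
Only Gamma, Theta, and Zeta show the derived state '+' for I, supporting them as a clade.
Only Delta, Gamma, Theta, and Zeta show the derived state '+' for II, supporting them as a clade.
All ingroup taxa share the derived state '+' for III; it defines the ingroup but does not resolve relationships within it.
IV: derived state '+' in Beta, Delta, Gamma, Theta, and Zeta only — synapomorphy for {Beta, Delta, Gamma, Theta, Zeta}.
V (derived state '-') is unique to Theta (autapomorphy; uninformative for grouping).
VI: derived state '+' in Gamma and Zeta only — synapomorphy for {Gamma, Zeta}.
VII: derived state '-' in Theta only — an autapomorphy, so it tells us nothing about relationships among taxa.
Most parsimonious ingroup topology: ((((Theta,(Zeta,Gamma)),Delta),Beta),Eta).
Zeta and Gamma share a more recent common ancestor with each other than either does with Eta, so Eta is the least closely related of the three.

Eta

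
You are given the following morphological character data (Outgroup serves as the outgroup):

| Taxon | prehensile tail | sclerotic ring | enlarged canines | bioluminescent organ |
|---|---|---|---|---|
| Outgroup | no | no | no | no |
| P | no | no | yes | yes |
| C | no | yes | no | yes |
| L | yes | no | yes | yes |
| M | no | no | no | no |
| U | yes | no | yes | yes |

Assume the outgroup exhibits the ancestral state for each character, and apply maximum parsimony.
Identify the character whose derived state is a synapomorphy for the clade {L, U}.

The outgroup has state 'no' for every character, so 'yes' is the derived state throughout.
Only L and U show the derived state 'yes' for prehensile tail, supporting them as a clade.
sclerotic ring: derived state 'yes' in C only — an autapomorphy, so it tells us nothing about relationships among taxa.
enlarged canines: derived state 'yes' in L, P, and U only — synapomorphy for {L, P, U}.
bioluminescent organ (derived state 'yes') is shared by C, L, P, and U — a synapomorphy uniting that clade.
Most parsimonious ingroup topology: (((P,(L,U)),C),M).
The clade {L, U} is supported by prehensile tail: its derived state 'yes' occurs in exactly those taxa and in no other taxon (including the outgroup).

prehensile tail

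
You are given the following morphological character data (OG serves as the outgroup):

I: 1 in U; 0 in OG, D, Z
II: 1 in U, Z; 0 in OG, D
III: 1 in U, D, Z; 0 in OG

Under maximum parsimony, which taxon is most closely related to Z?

U

The outgroup has state '0' for every character, so '1' is the derived state throughout.
I: derived state '1' in U only — an autapomorphy, so it tells us nothing about relationships among taxa.
II (derived state '1') is shared by U and Z — a synapomorphy uniting that clade.
All ingroup taxa share the derived state '1' for III; it defines the ingroup but does not resolve relationships within it.
Most parsimonious ingroup topology: ((U,Z),D).
Z and U form a cherry on this tree, so they are sister taxa.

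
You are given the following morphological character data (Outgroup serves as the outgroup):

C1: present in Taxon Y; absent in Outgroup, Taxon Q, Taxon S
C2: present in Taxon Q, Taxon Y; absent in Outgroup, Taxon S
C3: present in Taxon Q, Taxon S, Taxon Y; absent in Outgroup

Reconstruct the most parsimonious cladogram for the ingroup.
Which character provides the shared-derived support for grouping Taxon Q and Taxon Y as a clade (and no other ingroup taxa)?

The outgroup has state 'absent' for every character, so 'present' is the derived state throughout.
C1: derived state 'present' in Taxon Y only — an autapomorphy, so it tells us nothing about relationships among taxa.
Only Taxon Q and Taxon Y show the derived state 'present' for C2, supporting them as a clade.
C3 (derived state 'present') is shared by all ingroup taxa — unites the whole ingroup.
Most parsimonious ingroup topology: ((Taxon Q,Taxon Y),Taxon S).
The clade {Taxon Q, Taxon Y} is supported by C2: its derived state 'present' occurs in exactly those taxa and in no other taxon (including the outgroup).

C2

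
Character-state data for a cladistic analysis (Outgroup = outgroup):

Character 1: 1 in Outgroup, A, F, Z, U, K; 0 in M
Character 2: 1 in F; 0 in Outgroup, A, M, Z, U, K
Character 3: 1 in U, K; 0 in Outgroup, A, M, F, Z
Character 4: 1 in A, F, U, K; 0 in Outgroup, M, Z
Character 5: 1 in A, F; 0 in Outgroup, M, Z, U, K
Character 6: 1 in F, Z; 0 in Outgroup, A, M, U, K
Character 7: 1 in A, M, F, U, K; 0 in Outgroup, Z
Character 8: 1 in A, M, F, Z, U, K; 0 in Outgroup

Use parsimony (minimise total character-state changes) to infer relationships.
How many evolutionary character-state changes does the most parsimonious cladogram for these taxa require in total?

Character polarity is set by the outgroup: the derived state is whichever differs from the outgroup's state, so for Character 1 the derived state is '0', and for the remaining characters it is '1'.
Character 1 (derived state '0') is unique to M (autapomorphy; uninformative for grouping).
Character 2: derived state '1' in F only — an autapomorphy, so it tells us nothing about relationships among taxa.
Character 3 (derived state '1') is shared by K and U — a synapomorphy uniting that clade.
Character 4: derived state '1' in A, F, K, and U only — synapomorphy for {A, F, K, U}.
Character 5 (derived state '1') is shared by A and F — a synapomorphy uniting that clade.
Character 6 (state '1') occurs in F and Z but conflicts with the nesting implied by the other characters — most parsimoniously interpreted as homoplasy.
Character 7 (derived state '1') is shared by A, F, K, M, and U — a synapomorphy uniting that clade.
All ingroup taxa share the derived state '1' for Character 8; it defines the ingroup but does not resolve relationships within it.
Most parsimonious ingroup topology: ((((A,F),(U,K)),M),Z).
Changes per character on this tree: Character 1: 1; Character 2: 1; Character 3: 1; Character 4: 1; Character 5: 1; Character 6: 2; Character 7: 1; Character 8: 1.
Total = 9.

9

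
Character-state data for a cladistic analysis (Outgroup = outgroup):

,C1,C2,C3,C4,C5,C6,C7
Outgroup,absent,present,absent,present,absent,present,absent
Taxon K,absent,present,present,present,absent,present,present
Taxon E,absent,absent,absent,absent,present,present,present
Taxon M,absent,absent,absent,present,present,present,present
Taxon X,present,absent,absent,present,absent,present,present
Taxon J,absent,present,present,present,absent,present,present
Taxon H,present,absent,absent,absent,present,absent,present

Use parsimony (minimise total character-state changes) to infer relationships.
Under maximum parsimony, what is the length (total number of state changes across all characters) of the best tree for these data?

8

Character polarity is set by the outgroup: the derived state is whichever differs from the outgroup's state, so for C2, C4, C6 the derived state is 'absent', and for the remaining characters it is 'present'.
C1 groups Taxon H and Taxon X, which is incompatible with the clades supported by the remaining characters; treating it as convergent (homoplasy) costs fewer steps than any alternative tree.
Only Taxon E, Taxon H, Taxon M, and Taxon X show the derived state 'absent' for C2, supporting them as a clade.
C3 (derived state 'present') is shared by Taxon J and Taxon K — a synapomorphy uniting that clade.
C4: derived state 'absent' in Taxon E and Taxon H only — synapomorphy for {Taxon E, Taxon H}.
Only Taxon E, Taxon H, and Taxon M show the derived state 'present' for C5, supporting them as a clade.
C6: derived state 'absent' in Taxon H only — an autapomorphy, so it tells us nothing about relationships among taxa.
C7 (derived state 'present') is shared by all ingroup taxa — unites the whole ingroup.
Most parsimonious ingroup topology: ((Taxon K,Taxon J),(((Taxon E,Taxon H),Taxon M),Taxon X)).
Changes per character on this tree: C1: 2; C2: 1; C3: 1; C4: 1; C5: 1; C6: 1; C7: 1.
Total = 8.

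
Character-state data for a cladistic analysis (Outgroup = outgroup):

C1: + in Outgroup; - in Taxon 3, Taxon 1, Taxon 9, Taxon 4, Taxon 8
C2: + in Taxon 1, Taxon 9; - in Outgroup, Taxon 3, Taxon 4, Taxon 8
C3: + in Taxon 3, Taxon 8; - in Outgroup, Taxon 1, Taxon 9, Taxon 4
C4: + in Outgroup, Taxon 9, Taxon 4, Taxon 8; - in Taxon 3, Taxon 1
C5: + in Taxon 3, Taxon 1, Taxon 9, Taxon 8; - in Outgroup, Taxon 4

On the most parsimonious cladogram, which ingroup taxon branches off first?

Taxon 4

Character polarity is set by the outgroup: the derived state is whichever differs from the outgroup's state, so for C1, C4 the derived state is '-', and for the remaining characters it is '+'.
All ingroup taxa share the derived state '-' for C1; it defines the ingroup but does not resolve relationships within it.
Only Taxon 1 and Taxon 9 show the derived state '+' for C2, supporting them as a clade.
Only Taxon 3 and Taxon 8 show the derived state '+' for C3, supporting them as a clade.
C4 groups Taxon 1 and Taxon 3, which is incompatible with the clades supported by the remaining characters; treating it as convergent (homoplasy) costs fewer steps than any alternative tree.
C5: derived state '+' in Taxon 1, Taxon 3, Taxon 8, and Taxon 9 only — synapomorphy for {Taxon 1, Taxon 3, Taxon 8, Taxon 9}.
Most parsimonious ingroup topology: (((Taxon 3,Taxon 8),(Taxon 1,Taxon 9)),Taxon 4).
Taxon 4 is sister to the clade containing all other ingroup taxa, so it is the earliest-diverging (most basal) ingroup lineage.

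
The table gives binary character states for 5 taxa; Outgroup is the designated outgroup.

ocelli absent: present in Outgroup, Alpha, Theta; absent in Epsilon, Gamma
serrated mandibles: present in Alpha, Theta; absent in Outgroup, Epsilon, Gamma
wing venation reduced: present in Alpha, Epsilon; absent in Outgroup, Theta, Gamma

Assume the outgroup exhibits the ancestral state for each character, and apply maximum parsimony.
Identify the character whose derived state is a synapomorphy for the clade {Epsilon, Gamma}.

Character polarity is set by the outgroup: the derived state is whichever differs from the outgroup's state, so for ocelli absent the derived state is 'absent', and for the remaining characters it is 'present'.
Only Epsilon and Gamma show the derived state 'absent' for ocelli absent, supporting them as a clade.
serrated mandibles: derived state 'present' in Alpha and Theta only — synapomorphy for {Alpha, Theta}.
wing venation reduced (state 'present') occurs in Alpha and Epsilon but conflicts with the nesting implied by the other characters — most parsimoniously interpreted as homoplasy.
Most parsimonious ingroup topology: ((Alpha,Theta),(Epsilon,Gamma)).
The clade {Epsilon, Gamma} is supported by ocelli absent: its derived state 'absent' occurs in exactly those taxa and in no other taxon (including the outgroup).

ocelli absent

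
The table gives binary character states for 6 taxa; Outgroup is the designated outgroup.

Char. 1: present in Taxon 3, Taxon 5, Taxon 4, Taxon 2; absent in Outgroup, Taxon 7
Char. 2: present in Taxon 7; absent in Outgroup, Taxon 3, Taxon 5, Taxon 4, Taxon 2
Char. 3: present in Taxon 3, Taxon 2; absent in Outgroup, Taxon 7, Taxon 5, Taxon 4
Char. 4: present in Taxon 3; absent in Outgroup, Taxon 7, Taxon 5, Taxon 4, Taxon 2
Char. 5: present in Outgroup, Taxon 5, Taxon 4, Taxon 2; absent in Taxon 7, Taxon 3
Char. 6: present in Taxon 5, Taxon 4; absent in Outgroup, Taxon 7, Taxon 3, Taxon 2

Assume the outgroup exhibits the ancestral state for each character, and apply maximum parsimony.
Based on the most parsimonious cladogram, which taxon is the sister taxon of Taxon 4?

Character polarity is set by the outgroup: the derived state is whichever differs from the outgroup's state, so for Char. 5 the derived state is 'absent', and for the remaining characters it is 'present'.
Only Taxon 2, Taxon 3, Taxon 4, and Taxon 5 show the derived state 'present' for Char. 1, supporting them as a clade.
Char. 2: derived state 'present' in Taxon 7 only — an autapomorphy, so it tells us nothing about relationships among taxa.
Only Taxon 2 and Taxon 3 show the derived state 'present' for Char. 3, supporting them as a clade.
Char. 4 (derived state 'present') is unique to Taxon 3 (autapomorphy; uninformative for grouping).
Char. 5 groups Taxon 3 and Taxon 7, which is incompatible with the clades supported by the remaining characters; treating it as convergent (homoplasy) costs fewer steps than any alternative tree.
Char. 6: derived state 'present' in Taxon 4 and Taxon 5 only — synapomorphy for {Taxon 4, Taxon 5}.
Most parsimonious ingroup topology: (Taxon 7,((Taxon 3,Taxon 2),(Taxon 5,Taxon 4))).
Taxon 4 and Taxon 5 form a cherry on this tree, so they are sister taxa.

Taxon 5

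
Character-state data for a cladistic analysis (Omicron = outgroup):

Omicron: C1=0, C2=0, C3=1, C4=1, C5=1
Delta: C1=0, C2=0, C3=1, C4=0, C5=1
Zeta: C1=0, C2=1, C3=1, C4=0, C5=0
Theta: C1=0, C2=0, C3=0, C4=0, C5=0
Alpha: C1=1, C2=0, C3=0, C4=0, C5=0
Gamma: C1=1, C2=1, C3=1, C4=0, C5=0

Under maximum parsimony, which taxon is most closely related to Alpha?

Character polarity is set by the outgroup: the derived state is whichever differs from the outgroup's state, so for C3, C4, C5 the derived state is '0', and for the remaining characters it is '1'.
C1 (state '1') occurs in Alpha and Gamma but conflicts with the nesting implied by the other characters — most parsimoniously interpreted as homoplasy.
C2: derived state '1' in Gamma and Zeta only — synapomorphy for {Gamma, Zeta}.
C3: derived state '0' in Alpha and Theta only — synapomorphy for {Alpha, Theta}.
C4 (derived state '0') is shared by all ingroup taxa — unites the whole ingroup.
Only Alpha, Gamma, Theta, and Zeta show the derived state '0' for C5, supporting them as a clade.
Most parsimonious ingroup topology: (Delta,((Zeta,Gamma),(Theta,Alpha))).
Alpha and Theta form a cherry on this tree, so they are sister taxa.

Theta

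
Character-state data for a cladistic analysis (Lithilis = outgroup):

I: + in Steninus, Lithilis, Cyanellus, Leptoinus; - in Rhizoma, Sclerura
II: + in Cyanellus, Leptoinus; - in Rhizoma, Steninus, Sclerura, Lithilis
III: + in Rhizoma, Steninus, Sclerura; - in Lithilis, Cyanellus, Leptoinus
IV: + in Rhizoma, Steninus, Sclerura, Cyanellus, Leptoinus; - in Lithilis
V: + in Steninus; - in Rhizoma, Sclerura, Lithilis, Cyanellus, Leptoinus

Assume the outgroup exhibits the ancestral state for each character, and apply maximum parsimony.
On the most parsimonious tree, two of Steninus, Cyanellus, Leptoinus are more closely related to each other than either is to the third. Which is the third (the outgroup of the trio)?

Character polarity is set by the outgroup: the derived state is whichever differs from the outgroup's state, so for I the derived state is '-', and for the remaining characters it is '+'.
I (derived state '-') is shared by Rhizoma and Sclerura — a synapomorphy uniting that clade.
II (derived state '+') is shared by Cyanellus and Leptoinus — a synapomorphy uniting that clade.
III (derived state '+') is shared by Rhizoma, Sclerura, and Steninus — a synapomorphy uniting that clade.
IV (derived state '+') is shared by all ingroup taxa — unites the whole ingroup.
V (derived state '+') is unique to Steninus (autapomorphy; uninformative for grouping).
Most parsimonious ingroup topology: (((Rhizoma,Sclerura),Steninus),(Leptoinus,Cyanellus)).
Cyanellus and Leptoinus share a more recent common ancestor with each other than either does with Steninus, so Steninus is the least closely related of the three.

Steninus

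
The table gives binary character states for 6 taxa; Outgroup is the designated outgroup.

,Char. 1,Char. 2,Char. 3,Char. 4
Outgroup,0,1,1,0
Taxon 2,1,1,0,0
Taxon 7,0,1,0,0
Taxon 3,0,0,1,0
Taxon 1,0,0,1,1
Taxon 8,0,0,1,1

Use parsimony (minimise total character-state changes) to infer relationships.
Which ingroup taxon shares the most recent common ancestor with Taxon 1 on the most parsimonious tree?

Character polarity is set by the outgroup: the derived state is whichever differs from the outgroup's state, so for Char. 2, Char. 3 the derived state is '0', and for the remaining characters it is '1'.
Char. 1 (derived state '1') is unique to Taxon 2 (autapomorphy; uninformative for grouping).
Char. 2 (derived state '0') is shared by Taxon 1, Taxon 3, and Taxon 8 — a synapomorphy uniting that clade.
Char. 3 (derived state '0') is shared by Taxon 2 and Taxon 7 — a synapomorphy uniting that clade.
Char. 4: derived state '1' in Taxon 1 and Taxon 8 only — synapomorphy for {Taxon 1, Taxon 8}.
Most parsimonious ingroup topology: ((Taxon 2,Taxon 7),(Taxon 3,(Taxon 1,Taxon 8))).
Taxon 1 and Taxon 8 form a cherry on this tree, so they are sister taxa.

Taxon 8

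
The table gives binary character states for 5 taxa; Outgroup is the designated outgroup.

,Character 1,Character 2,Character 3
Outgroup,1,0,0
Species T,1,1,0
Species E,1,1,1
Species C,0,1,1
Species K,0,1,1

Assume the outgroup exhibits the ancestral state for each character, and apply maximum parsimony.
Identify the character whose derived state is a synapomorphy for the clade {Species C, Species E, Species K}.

Character 3

Character polarity is set by the outgroup: the derived state is whichever differs from the outgroup's state, so for Character 1 the derived state is '0', and for the remaining characters it is '1'.
Character 1 (derived state '0') is shared by Species C and Species K — a synapomorphy uniting that clade.
Character 2 (derived state '1') is shared by all ingroup taxa — unites the whole ingroup.
Character 3 (derived state '1') is shared by Species C, Species E, and Species K — a synapomorphy uniting that clade.
Most parsimonious ingroup topology: (Species T,(Species E,(Species C,Species K))).
The clade {Species C, Species E, Species K} is supported by Character 3: its derived state '1' occurs in exactly those taxa and in no other taxon (including the outgroup).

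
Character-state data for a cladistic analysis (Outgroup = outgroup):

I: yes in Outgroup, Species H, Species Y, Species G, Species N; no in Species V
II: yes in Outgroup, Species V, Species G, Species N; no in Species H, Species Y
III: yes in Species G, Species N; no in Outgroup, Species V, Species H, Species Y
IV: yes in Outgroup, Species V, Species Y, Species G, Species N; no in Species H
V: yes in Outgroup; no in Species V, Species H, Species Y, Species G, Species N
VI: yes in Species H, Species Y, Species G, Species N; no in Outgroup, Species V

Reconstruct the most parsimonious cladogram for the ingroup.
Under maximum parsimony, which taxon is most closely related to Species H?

Species Y

Character polarity is set by the outgroup: the derived state is whichever differs from the outgroup's state, so for I, II, IV, V the derived state is 'no', and for the remaining characters it is 'yes'.
I: derived state 'no' in Species V only — an autapomorphy, so it tells us nothing about relationships among taxa.
II: derived state 'no' in Species H and Species Y only — synapomorphy for {Species H, Species Y}.
Only Species G and Species N show the derived state 'yes' for III, supporting them as a clade.
IV (derived state 'no') is unique to Species H (autapomorphy; uninformative for grouping).
V (derived state 'no') is shared by all ingroup taxa — unites the whole ingroup.
VI: derived state 'yes' in Species G, Species H, Species N, and Species Y only — synapomorphy for {Species G, Species H, Species N, Species Y}.
Most parsimonious ingroup topology: (Species V,((Species H,Species Y),(Species G,Species N))).
Species H and Species Y form a cherry on this tree, so they are sister taxa.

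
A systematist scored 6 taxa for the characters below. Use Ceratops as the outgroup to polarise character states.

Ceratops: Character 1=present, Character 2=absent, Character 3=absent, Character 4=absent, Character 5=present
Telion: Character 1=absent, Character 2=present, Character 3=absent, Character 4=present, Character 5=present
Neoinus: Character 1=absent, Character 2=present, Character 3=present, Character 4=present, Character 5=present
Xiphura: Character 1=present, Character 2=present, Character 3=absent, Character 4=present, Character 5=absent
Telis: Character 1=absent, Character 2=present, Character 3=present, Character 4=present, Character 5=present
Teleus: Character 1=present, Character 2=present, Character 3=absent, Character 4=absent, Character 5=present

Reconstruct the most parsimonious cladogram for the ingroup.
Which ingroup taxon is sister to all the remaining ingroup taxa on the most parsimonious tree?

Teleus

Character polarity is set by the outgroup: the derived state is whichever differs from the outgroup's state, so for Character 1, Character 5 the derived state is 'absent', and for the remaining characters it is 'present'.
Character 1 (derived state 'absent') is shared by Neoinus, Telion, and Telis — a synapomorphy uniting that clade.
Character 2 (derived state 'present') is shared by all ingroup taxa — unites the whole ingroup.
Only Neoinus and Telis show the derived state 'present' for Character 3, supporting them as a clade.
Character 4 (derived state 'present') is shared by Neoinus, Telion, Telis, and Xiphura — a synapomorphy uniting that clade.
Character 5 (derived state 'absent') is unique to Xiphura (autapomorphy; uninformative for grouping).
Most parsimonious ingroup topology: (((Telion,(Neoinus,Telis)),Xiphura),Teleus).
Teleus is sister to the clade containing all other ingroup taxa, so it is the earliest-diverging (most basal) ingroup lineage.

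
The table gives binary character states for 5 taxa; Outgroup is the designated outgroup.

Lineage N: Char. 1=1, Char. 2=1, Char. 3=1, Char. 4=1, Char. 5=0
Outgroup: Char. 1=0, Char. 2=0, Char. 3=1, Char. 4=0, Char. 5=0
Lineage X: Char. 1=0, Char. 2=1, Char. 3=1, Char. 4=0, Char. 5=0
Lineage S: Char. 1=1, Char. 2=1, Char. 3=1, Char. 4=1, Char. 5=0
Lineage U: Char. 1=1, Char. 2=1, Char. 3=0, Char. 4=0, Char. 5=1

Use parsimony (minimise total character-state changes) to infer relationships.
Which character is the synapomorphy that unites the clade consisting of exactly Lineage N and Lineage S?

Character polarity is set by the outgroup: the derived state is whichever differs from the outgroup's state, so for Char. 3 the derived state is '0', and for the remaining characters it is '1'.
Char. 1 (derived state '1') is shared by Lineage N, Lineage S, and Lineage U — a synapomorphy uniting that clade.
Char. 2 (derived state '1') is shared by all ingroup taxa — unites the whole ingroup.
Char. 3 (derived state '0') is unique to Lineage U (autapomorphy; uninformative for grouping).
Char. 4 (derived state '1') is shared by Lineage N and Lineage S — a synapomorphy uniting that clade.
Char. 5: derived state '1' in Lineage U only — an autapomorphy, so it tells us nothing about relationships among taxa.
Most parsimonious ingroup topology: (((Lineage N,Lineage S),Lineage U),Lineage X).
The clade {Lineage N, Lineage S} is supported by Char. 4: its derived state '1' occurs in exactly those taxa and in no other taxon (including the outgroup).

Char. 4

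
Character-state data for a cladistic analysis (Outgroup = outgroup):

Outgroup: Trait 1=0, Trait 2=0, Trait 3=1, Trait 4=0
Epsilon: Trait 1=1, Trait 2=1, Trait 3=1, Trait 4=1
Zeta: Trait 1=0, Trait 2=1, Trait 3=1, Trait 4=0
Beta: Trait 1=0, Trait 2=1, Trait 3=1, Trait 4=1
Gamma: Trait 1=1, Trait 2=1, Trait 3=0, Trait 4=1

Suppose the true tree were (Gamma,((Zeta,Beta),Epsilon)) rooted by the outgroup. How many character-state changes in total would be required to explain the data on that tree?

6

Map each character onto (Gamma,((Zeta,Beta),Epsilon)) (rooted by Outgroup) and count the minimum state changes it requires (Fitch parsimony):
Trait 1: 2; Trait 2: 1; Trait 3: 1; Trait 4: 2.
Total tree length = 6.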